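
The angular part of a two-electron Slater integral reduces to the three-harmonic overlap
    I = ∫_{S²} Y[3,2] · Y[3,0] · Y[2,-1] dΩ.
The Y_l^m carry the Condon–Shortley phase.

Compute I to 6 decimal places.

0.000000

Σmᵢ = 1 ≠ 0, so the φ-integral vanishes; I = 0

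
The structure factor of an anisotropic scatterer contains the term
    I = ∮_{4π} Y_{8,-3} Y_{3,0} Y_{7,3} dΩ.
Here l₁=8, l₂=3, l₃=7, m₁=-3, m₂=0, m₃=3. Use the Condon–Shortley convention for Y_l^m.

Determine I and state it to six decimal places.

Checks pass: Σm=0; 18 even; l₃=7∈[5,11].
(2·8+1)(2·3+1)(2·7+1) = 1785
Δ: 4! 12! 2! / 19! → 1/5290740
sum: t=1:−1/7257600 t=2:+1/2073600 t=3:−1/7257600 = 1/4838400
3j²(8 3 7; 0 0 0) = Δ·Π!·Σ² = 252/20995  (sign -1)
sum: t=1:−1/87091200 t=2:+1/8709120 t=3:−1/11612160 = 1/58060800
3j²(8 3 7; -3 0 3) = Δ·Π!·Σ² = 99/117572  (sign +1)
combine: 4πI² = 1785·252/20995·99/117572 = 18711/1037153
take √, sign -1: I = -0.03788979

-0.037890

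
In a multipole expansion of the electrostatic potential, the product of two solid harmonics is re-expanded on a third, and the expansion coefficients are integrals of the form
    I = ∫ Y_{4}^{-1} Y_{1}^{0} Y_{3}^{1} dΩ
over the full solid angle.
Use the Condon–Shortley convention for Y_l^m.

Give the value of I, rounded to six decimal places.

-0.238414

m-sum 0 ✓  L=8 even ✓  3≤3≤5 ✓
Π(2lᵢ+1) = 9×3×7 = 189
triangle coeff Δ(4,1,3) = 1/252
Σ_t [1,1]: t=1:−1/36 = -1/36
(3j)²=4/63 [(4 1 3; 0 0 0)], sign=+1
Σ_t [1,1]: t=1:−1/48 = -1/48
(3j)²=5/84 [(4 1 3; -1 0 1)], sign=-1
⇒ 4πI² = 5/7
I = (-1)√(5/7/(4π)) = -0.23841361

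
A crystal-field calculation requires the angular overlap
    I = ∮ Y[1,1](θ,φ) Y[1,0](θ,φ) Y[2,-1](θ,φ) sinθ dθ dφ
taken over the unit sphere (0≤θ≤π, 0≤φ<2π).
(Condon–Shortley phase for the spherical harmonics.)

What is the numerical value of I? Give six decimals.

Checks pass: Σm=0; 4 even; l₃=2∈[0,2].
(2·1+1)(2·1+1)(2·2+1) = 45
Δ: 0! 2! 2! / 5! → 1/30
sum: t=0:+1/1 = 1/1
3j²(1 1 2; 0 0 0) = Δ·Π!·Σ² = 2/15  (sign +1)
sum: t=0:+1/2 = 1/2
3j²(1 1 2; 1 0 -1) = Δ·Π!·Σ² = 1/10  (sign -1)
combine: 4πI² = 45·2/15·1/10 = 3/5
take √, sign -1: I = -0.21850969

-0.218510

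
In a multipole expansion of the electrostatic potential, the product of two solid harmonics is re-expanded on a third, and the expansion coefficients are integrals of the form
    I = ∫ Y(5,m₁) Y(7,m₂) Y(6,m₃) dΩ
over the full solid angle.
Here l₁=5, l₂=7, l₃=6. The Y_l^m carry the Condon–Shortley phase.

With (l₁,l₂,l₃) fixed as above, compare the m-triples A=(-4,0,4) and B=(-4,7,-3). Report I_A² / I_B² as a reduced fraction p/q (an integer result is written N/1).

Shared (l₁,l₂,l₃)=(5,7,6): N and (l;000)² cancel in I_A²/I_B².
A: Δ = 6!·4!·8!/19! = 1/174594420; Racah Σ t=5..6: t=5:−1/4147200 t=6:+1/21772800 = -17/87091200; ⇒ 3j(5 7 6; -4 0 4)² = 119/8151, sgn -1
B: Δ = 6!·4!·8!/19! = 1/174594420; Racah Σ t=6..6: t=6:+1/174182400 = 1/174182400; ⇒ 3j(5 7 6; -4 7 -3)² = 21/1615, sgn -1
I_A²/I_B² = (119/8151)/(21/1615) = 1445/1287

1445/1287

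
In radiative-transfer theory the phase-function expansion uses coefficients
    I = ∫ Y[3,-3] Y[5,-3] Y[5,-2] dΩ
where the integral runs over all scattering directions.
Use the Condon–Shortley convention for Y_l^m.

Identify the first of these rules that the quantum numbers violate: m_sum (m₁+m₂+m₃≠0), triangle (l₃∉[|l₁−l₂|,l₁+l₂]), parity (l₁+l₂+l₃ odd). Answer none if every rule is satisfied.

m_sum

Σmᵢ = -8  ✗
l₃∈[|l₁−l₂|,l₁+l₂]=[2,8], have l₃=5
Σlᵢ = 13 ⇒ odd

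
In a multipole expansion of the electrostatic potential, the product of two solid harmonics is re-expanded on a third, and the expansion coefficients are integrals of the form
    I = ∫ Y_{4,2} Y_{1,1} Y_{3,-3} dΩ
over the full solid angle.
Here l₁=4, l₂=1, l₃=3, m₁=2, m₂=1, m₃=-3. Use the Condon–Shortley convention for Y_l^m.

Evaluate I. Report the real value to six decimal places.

Rules hold: Σm=0, L=8 even, 3≤3≤5.
N = 9·3·7 = 189
Δ = 2!·6!·0!/9! = 1/252
Racah Σ t=1..1: t=1:−1/36 = -1/36
⇒ 3j(4 1 3; 0 0 0)² = 4/63, sgn +1
Racah Σ t=2..2: t=2:+1/1440 = 1/1440
⇒ 3j(4 1 3; 2 1 -3)² = 1/252, sgn +1
4πI² = N·(3j₀)²·(3jₘ)² = 1/21
I = +1·√(0.047619/4π) = 0.06155813

0.061558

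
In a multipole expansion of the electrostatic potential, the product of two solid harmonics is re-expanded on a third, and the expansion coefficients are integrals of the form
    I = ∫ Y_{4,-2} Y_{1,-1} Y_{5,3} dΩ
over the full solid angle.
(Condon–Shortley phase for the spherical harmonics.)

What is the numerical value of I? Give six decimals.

m-sum 0 ✓  L=10 even ✓  3≤5≤5 ✓
Π(2lᵢ+1) = 9×3×11 = 297
triangle coeff Δ(4,1,5) = 1/495
Σ_t [0,0]: t=0:+1/576 = 1/576
(3j)²=5/99 [(4 1 5; 0 0 0)], sign=-1
Σ_t [0,0]: t=0:+1/2880 = 1/2880
(3j)²=28/495 [(4 1 5; -2 -1 3)], sign=+1
⇒ 4πI² = 28/33
I = (-1)√(28/33/(4π)) = -0.25984664

-0.259847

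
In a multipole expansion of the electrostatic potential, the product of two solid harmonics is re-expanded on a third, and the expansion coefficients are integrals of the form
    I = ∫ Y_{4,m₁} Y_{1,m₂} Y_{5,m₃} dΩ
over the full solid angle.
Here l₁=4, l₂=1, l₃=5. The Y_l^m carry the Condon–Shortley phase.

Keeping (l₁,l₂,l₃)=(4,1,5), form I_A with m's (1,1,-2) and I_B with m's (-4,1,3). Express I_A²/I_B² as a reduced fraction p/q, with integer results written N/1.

Shared (l₁,l₂,l₃)=(4,1,5): N and (l;000)² cancel in I_A²/I_B².
A: Δ = 0!·8!·2!/11! = 1/495; Racah Σ t=0..0: t=0:+1/1440 = 1/1440; ⇒ 3j(4 1 5; 1 1 -2)² = 7/165, sgn -1
B: Δ = 0!·8!·2!/11! = 1/495; Racah Σ t=0..0: t=0:+1/80640 = 1/80640; ⇒ 3j(4 1 5; -4 1 3)² = 1/495, sgn +1
I_A²/I_B² = (7/165)/(1/495) = 21/1

21/1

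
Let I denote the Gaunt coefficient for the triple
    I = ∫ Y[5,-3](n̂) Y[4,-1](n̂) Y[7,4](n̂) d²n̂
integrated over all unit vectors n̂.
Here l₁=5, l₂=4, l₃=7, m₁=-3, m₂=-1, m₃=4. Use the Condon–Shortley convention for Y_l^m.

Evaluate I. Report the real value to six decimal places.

0.052474

Rules hold: Σm=0, L=16 even, 1≤7≤9.
N = 11·9·15 = 1485
Δ = 2!·8!·6!/17! = 1/6126120
Racah Σ t=0..2: t=0:+1/69120 t=1:−1/20736 t=2:+1/69120 = -1/51840
⇒ 3j(5 4 7; 0 0 0)² = 280/21879, sgn +1
Racah Σ t=0..2: t=0:+1/2903040 t=1:−1/241920 t=2:+1/345600 = -13/14515200
⇒ 3j(5 4 7; -3 -1 4)² = 13/7140, sgn +1
4πI² = N·(3j₀)²·(3jₘ)² = 10/289
I = +1·√(0.0346021/4π) = 0.05247424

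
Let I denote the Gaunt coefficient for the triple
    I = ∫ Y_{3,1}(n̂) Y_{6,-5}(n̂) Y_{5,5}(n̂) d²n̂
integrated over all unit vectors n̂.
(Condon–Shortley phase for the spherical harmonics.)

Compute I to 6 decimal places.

0.000000

Σmᵢ = 1 ≠ 0, so the φ-integral vanishes; I = 0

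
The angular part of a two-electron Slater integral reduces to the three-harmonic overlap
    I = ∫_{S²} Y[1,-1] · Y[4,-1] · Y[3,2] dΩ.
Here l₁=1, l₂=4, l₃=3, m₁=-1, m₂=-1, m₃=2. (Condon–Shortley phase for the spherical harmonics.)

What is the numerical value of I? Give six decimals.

m-sum 0 ✓  L=8 even ✓  3≤3≤5 ✓
Π(2lᵢ+1) = 3×9×7 = 189
triangle coeff Δ(1,4,3) = 1/252
Σ_t [1,1]: t=1:−1/36 = -1/36
(3j)²=4/63 [(1 4 3; 0 0 0)], sign=+1
Σ_t [2,2]: t=2:+1/240 = 1/240
(3j)²=1/84 [(1 4 3; -1 -1 2)], sign=-1
⇒ 4πI² = 1/7
I = (-1)√(1/7/(4π)) = -0.10662181

-0.106622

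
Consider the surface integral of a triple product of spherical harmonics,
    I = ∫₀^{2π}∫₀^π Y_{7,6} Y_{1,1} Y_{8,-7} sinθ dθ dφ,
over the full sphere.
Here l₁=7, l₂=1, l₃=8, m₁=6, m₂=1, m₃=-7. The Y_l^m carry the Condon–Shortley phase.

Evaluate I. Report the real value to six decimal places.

-0.313531

Rules hold: Σm=0, L=16 even, 6≤8≤8.
N = 15·3·17 = 765
Δ = 0!·14!·2!/17! = 1/2040
Racah Σ t=0..0: t=0:+1/25401600 = 1/25401600
⇒ 3j(7 1 8; 0 0 0)² = 8/255, sgn +1
Racah Σ t=0..0: t=0:+1/12454041600 = 1/12454041600
⇒ 3j(7 1 8; 6 1 -7)² = 7/136, sgn -1
4πI² = N·(3j₀)²·(3jₘ)² = 21/17
I = -1·√(1.23529/4π) = -0.31353083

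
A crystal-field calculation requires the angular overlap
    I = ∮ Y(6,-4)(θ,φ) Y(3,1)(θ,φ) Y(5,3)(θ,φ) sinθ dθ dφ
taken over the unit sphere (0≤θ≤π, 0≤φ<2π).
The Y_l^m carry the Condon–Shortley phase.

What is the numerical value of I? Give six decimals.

Checks pass: Σm=0; 14 even; l₃=5∈[3,9].
(2·6+1)(2·3+1)(2·5+1) = 1001
Δ: 4! 8! 2! / 15! → 1/675675
sum: t=1:−1/8640 t=2:+1/2304 t=3:−1/8640 = 7/34560
3j²(6 3 5; 0 0 0) = Δ·Π!·Σ² = 7/429  (sign -1)
sum: t=2:+1/322560 t=3:−1/30240 t=4:+1/69120 = -1/64512
3j²(6 3 5; -4 1 3) = Δ·Π!·Σ² = 10/1001  (sign -1)
combine: 4πI² = 1001·7/429·10/1001 = 70/429
take √, sign +1: I = 0.11395029

0.113950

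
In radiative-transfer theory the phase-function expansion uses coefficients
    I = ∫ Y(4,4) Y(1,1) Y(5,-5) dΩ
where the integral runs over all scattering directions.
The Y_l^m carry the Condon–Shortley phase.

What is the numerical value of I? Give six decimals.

-0.329416

Rules hold: Σm=0, L=10 even, 3≤5≤5.
N = 9·3·11 = 297
Δ = 0!·8!·2!/11! = 1/495
Racah Σ t=0..0: t=0:+1/576 = 1/576
⇒ 3j(4 1 5; 0 0 0)² = 5/99, sgn -1
Racah Σ t=0..0: t=0:+1/80640 = 1/80640
⇒ 3j(4 1 5; 4 1 -5)² = 1/11, sgn +1
4πI² = N·(3j₀)²·(3jₘ)² = 15/11
I = -1·√(1.36364/4π) = -0.32941575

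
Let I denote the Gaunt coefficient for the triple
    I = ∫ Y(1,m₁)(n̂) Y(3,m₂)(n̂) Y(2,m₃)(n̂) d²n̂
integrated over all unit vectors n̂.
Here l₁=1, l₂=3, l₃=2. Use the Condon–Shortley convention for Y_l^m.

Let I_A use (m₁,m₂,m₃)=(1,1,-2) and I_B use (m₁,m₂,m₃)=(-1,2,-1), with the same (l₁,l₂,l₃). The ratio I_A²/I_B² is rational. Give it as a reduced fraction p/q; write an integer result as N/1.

1/10

l's match ⇒ only the (l;m) 3-j factors differ between A and B.
A: triangle coeff Δ(1,3,2) = 1/105; Σ_t [0,0]: t=0:+1/48 = 1/48; (3j)²=1/105 [(1 3 2; 1 1 -2)], sign=+1
B: triangle coeff Δ(1,3,2) = 1/105; Σ_t [2,2]: t=2:+1/12 = 1/12; (3j)²=2/21 [(1 3 2; -1 2 -1)], sign=-1
I_A²/I_B² = (1/105)/(2/21) = 1/10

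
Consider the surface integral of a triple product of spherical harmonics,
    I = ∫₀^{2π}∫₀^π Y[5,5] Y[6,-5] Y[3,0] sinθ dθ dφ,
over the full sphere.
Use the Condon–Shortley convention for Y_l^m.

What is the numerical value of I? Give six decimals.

0.207001

Rules hold: Σm=0, L=14 even, 1≤3≤11.
N = 11·13·7 = 1001
Δ = 8!·2!·4!/15! = 1/675675
Racah Σ t=3..5: t=3:−1/8640 t=4:+1/2304 t=5:−1/8640 = 7/34560
⇒ 3j(5 6 3; 0 0 0)² = 7/429, sgn -1
Racah Σ t=0..0: t=0:+1/483840 = 1/483840
⇒ 3j(5 6 3; 5 -5 0)² = 3/91, sgn -1
4πI² = N·(3j₀)²·(3jₘ)² = 7/13
I = +1·√(0.538462/4π) = 0.20700098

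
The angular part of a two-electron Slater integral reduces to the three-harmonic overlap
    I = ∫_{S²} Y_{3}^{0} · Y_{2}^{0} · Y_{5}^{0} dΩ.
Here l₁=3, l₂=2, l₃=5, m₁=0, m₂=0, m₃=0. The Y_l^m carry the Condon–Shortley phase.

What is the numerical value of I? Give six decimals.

m-sum 0 ✓  L=10 even ✓  1≤5≤5 ✓
Π(2lᵢ+1) = 7×5×11 = 385
triangle coeff Δ(3,2,5) = 1/2310
Σ_t [0,0]: t=0:+1/144 = 1/144
(3j)²=10/231 [(3 2 5; 0 0 0)], sign=-1
(m-triple is (0,0,0) — same symbol as above.)
⇒ 4πI² = 500/693
I = (+1)√(500/693/(4π)) = 0.23961470

0.239615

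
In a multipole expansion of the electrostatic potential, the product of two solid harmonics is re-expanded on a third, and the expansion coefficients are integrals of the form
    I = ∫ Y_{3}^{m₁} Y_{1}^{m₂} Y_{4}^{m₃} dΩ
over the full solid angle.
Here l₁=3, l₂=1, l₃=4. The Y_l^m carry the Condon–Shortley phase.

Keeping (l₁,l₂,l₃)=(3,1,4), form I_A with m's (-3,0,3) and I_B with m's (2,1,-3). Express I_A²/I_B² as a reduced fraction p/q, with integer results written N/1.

1/3

l's match ⇒ only the (l;m) 3-j factors differ between A and B.
A: triangle coeff Δ(3,1,4) = 1/252; Σ_t [0,0]: t=0:+1/720 = 1/720; (3j)²=1/36 [(3 1 4; -3 0 3)], sign=-1
B: triangle coeff Δ(3,1,4) = 1/252; Σ_t [0,0]: t=0:+1/240 = 1/240; (3j)²=1/12 [(3 1 4; 2 1 -3)], sign=-1
I_A²/I_B² = (1/36)/(1/12) = 1/3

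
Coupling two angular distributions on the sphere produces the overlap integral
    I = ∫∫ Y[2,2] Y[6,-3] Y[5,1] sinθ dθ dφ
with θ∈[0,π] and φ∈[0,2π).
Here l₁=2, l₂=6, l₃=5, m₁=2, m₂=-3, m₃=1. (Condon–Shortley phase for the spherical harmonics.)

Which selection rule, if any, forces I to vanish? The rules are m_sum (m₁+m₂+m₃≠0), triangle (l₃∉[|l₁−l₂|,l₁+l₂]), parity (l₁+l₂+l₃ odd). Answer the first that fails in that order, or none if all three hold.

Σmᵢ = 0  ✓
l₃∈[|l₁−l₂|,l₁+l₂]=[4,8], have l₃=5  ✓
Σlᵢ = 13 ⇒ odd  ✗

parity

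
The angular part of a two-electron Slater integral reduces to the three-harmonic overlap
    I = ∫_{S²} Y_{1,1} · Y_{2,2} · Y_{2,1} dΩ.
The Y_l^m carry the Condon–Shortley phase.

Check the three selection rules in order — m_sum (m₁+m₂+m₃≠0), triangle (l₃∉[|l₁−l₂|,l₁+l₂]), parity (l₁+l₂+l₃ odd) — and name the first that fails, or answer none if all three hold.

m_sum

Σmᵢ = 4  ✗
l₃∈[|l₁−l₂|,l₁+l₂]=[1,3], have l₃=2
Σlᵢ = 5 ⇒ odd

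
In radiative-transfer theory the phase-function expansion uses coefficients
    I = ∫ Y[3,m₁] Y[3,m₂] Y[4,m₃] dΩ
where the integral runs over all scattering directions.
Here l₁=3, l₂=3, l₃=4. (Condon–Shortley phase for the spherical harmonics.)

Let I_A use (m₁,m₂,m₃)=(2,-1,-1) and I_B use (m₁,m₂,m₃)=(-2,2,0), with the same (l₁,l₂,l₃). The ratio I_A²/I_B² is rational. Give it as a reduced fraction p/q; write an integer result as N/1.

Shared (l₁,l₂,l₃)=(3,3,4): N and (l;000)² cancel in I_A²/I_B².
A: Δ = 2!·4!·4!/11! = 1/34650; Racah Σ t=0..1: t=0:+1/48 t=1:−1/144 = 1/72; ⇒ 3j(3 3 4; 2 -1 -1)² = 16/693, sgn -1
B: Δ = 2!·4!·4!/11! = 1/34650; Racah Σ t=1..2: t=1:−1/576 t=2:+1/72 = 7/576; ⇒ 3j(3 3 4; -2 2 0)² = 7/198, sgn +1
I_A²/I_B² = (16/693)/(7/198) = 32/49

32/49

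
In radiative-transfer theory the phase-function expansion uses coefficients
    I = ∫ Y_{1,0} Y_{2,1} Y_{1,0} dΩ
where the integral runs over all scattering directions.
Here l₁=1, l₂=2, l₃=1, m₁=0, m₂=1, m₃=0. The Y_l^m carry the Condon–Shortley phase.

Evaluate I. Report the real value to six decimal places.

0.000000

Σmᵢ = 1 ≠ 0, so the φ-integral vanishes; I = 0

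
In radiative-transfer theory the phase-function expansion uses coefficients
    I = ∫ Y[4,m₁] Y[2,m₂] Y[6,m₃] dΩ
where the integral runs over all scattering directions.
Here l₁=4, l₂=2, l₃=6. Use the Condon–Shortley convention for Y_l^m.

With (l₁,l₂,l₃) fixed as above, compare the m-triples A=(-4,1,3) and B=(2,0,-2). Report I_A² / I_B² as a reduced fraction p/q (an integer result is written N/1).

l's match ⇒ only the (l;m) 3-j factors differ between A and B.
A: triangle coeff Δ(4,2,6) = 1/6435; Σ_t [0,0]: t=0:+1/241920 = 1/241920; (3j)²=1/715 [(4 2 6; -4 1 3)], sign=-1
B: triangle coeff Δ(4,2,6) = 1/6435; Σ_t [0,0]: t=0:+1/5760 = 1/5760; (3j)²=56/2145 [(4 2 6; 2 0 -2)], sign=+1
I_A²/I_B² = (1/715)/(56/2145) = 3/56

3/56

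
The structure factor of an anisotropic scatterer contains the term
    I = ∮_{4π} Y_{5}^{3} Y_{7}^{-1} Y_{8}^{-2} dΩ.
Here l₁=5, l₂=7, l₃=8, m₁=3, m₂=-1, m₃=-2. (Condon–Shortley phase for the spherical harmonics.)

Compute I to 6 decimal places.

Checks pass: Σm=0; 20 even; l₃=8∈[2,12].
(2·5+1)(2·7+1)(2·8+1) = 2805
Δ: 4! 6! 10! / 21! → 1/814773960
sum: t=0:+1/87091200 t=1:−1/4976640 t=2:+1/2073600 t=3:−1/4976640 t=4:+1/87091200 = 1/9676800
3j²(5 7 8; 0 0 0) = Δ·Π!·Σ² = 360/46189  (sign +1)
sum: t=0:+1/19906560 t=1:−1/10368000 t=2:+1/49766400 = -13/497664000
3j²(5 7 8; 3 -1 -2) = Δ·Π!·Σ² = 91/17765  (sign -1)
combine: 4πI² = 2805·360/46189·91/17765 = 7560/67507
take √, sign -1: I = -0.09440208

-0.094402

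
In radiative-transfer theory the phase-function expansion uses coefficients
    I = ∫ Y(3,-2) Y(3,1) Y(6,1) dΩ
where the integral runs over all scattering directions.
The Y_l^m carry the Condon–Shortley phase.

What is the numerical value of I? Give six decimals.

m-sum 0 ✓  L=12 even ✓  0≤6≤6 ✓
Π(2lᵢ+1) = 7×7×13 = 637
triangle coeff Δ(3,3,6) = 1/12012
Σ_t [0,0]: t=0:+1/1296 = 1/1296
(3j)²=100/3003 [(3 3 6; 0 0 0)], sign=+1
Σ_t [0,0]: t=0:+1/5760 = 1/5760
(3j)²=5/572 [(3 3 6; -2 1 1)], sign=-1
⇒ 4πI² = 875/4719
I = (-1)√(875/4719/(4π)) = -0.12147142

-0.121471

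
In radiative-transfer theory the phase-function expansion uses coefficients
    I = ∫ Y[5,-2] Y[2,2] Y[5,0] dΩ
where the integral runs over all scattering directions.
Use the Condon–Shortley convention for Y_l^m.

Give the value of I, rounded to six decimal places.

-0.191372

Checks pass: Σm=0; 12 even; l₃=5∈[3,7].
(2·5+1)(2·2+1)(2·5+1) = 605
Δ: 2! 8! 2! / 13! → 1/38610
sum: t=0:+1/2880 t=1:−1/576 t=2:+1/2880 = -1/960
3j²(5 2 5; 0 0 0) = Δ·Π!·Σ² = 10/429  (sign +1)
sum: t=2:+1/2880 = 1/2880
3j²(5 2 5; -2 2 0) = Δ·Π!·Σ² = 14/429  (sign -1)
combine: 4πI² = 605·10/429·14/429 = 700/1521
take √, sign -1: I = -0.19137248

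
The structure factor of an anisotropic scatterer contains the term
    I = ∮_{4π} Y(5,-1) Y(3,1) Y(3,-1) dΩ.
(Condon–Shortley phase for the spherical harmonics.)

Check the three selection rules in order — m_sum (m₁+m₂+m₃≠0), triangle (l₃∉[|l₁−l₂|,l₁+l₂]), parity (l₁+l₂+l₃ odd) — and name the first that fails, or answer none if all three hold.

m_sum

azimuthal sum: -1 + 1 − 1 = -1  ✗
2 ≤ 3 ≤ 8 (triangle on l)
L = 5 + 3 + 3 = 11 (odd)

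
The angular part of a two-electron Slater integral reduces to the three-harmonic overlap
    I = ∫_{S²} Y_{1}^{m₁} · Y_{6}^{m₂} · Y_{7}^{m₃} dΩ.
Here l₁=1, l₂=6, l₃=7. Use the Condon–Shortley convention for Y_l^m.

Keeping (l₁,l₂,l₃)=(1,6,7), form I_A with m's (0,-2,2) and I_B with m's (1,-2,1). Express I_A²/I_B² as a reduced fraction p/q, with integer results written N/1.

3/1

Same 1,6,7: normalisation and zero-m 3j drop out of the ratio.
A: Δ: 0! 2! 12! / 15! → 1/1365; sum: t=0:+1/967680 = 1/967680; 3j²(1 6 7; 0 -2 2) = Δ·Π!·Σ² = 3/91  (sign -1)
B: Δ: 0! 2! 12! / 15! → 1/1365; sum: t=0:+1/1935360 = 1/1935360; 3j²(1 6 7; 1 -2 1) = Δ·Π!·Σ² = 1/91  (sign +1)
I_A²/I_B² = (3/91)/(1/91) = 3/1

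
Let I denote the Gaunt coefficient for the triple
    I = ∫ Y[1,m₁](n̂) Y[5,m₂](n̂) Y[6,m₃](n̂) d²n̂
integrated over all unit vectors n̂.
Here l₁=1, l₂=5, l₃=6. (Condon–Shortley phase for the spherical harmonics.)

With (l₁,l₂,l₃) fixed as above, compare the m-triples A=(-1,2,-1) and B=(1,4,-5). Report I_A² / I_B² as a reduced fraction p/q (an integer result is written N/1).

2/11

Same 1,5,6: normalisation and zero-m 3j drop out of the ratio.
A: Δ: 0! 2! 10! / 13! → 1/858; sum: t=0:+1/60480 = 1/60480; 3j²(1 5 6; -1 2 -1) = Δ·Π!·Σ² = 5/429  (sign -1)
B: Δ: 0! 2! 10! / 13! → 1/858; sum: t=0:+1/725760 = 1/725760; 3j²(1 5 6; 1 4 -5) = Δ·Π!·Σ² = 5/78  (sign -1)
I_A²/I_B² = (5/429)/(5/78) = 2/11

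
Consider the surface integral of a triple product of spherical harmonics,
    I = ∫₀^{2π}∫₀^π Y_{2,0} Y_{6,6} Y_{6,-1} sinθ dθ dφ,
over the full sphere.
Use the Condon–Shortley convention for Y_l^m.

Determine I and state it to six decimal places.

0.000000

Σmᵢ = 5 ≠ 0, so the φ-integral vanishes; I = 0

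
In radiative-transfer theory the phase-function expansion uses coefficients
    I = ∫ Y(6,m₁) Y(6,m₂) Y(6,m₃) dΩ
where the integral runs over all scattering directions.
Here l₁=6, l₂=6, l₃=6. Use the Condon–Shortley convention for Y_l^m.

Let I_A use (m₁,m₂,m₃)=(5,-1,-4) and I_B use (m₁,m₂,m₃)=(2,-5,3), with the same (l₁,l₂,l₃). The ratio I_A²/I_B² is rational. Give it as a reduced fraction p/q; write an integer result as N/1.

Shared (l₁,l₂,l₃)=(6,6,6): N and (l;000)² cancel in I_A²/I_B².
A: Δ = 6!·6!·6!/19! = 1/325909584; Racah Σ t=0..1: t=0:+1/10368000 t=1:−1/4147200 = -1/6912000; ⇒ 3j(6 6 6; 5 -1 -4)² = 189/16796, sgn -1
B: Δ = 6!·6!·6!/19! = 1/325909584; Racah Σ t=0..1: t=0:+1/4147200 t=1:−1/3110400 = -1/12441600; ⇒ 3j(6 6 6; 2 -5 3)² = 7/4199, sgn +1
I_A²/I_B² = (189/16796)/(7/4199) = 27/4

27/4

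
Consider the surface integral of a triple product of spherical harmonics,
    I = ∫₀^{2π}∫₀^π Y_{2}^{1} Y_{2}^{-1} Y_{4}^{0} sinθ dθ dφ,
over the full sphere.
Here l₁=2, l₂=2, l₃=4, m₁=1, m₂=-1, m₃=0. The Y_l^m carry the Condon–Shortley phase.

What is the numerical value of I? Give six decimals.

m-sum 0 ✓  L=8 even ✓  0≤4≤4 ✓
Π(2lᵢ+1) = 5×5×9 = 225
triangle coeff Δ(2,2,4) = 1/630
Σ_t [0,0]: t=0:+1/16 = 1/16
(3j)²=2/35 [(2 2 4; 0 0 0)], sign=+1
Σ_t [0,0]: t=0:+1/36 = 1/36
(3j)²=8/315 [(2 2 4; 1 -1 0)], sign=+1
⇒ 4πI² = 16/49
I = (+1)√(16/49/(4π)) = 0.16119702

0.161197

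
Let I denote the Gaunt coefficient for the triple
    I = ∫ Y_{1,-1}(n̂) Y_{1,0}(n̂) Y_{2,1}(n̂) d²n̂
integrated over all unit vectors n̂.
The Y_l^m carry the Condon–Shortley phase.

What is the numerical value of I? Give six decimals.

Checks pass: Σm=0; 4 even; l₃=2∈[0,2].
(2·1+1)(2·1+1)(2·2+1) = 45
Δ: 0! 2! 2! / 5! → 1/30
sum: t=0:+1/1 = 1/1
3j²(1 1 2; 0 0 0) = Δ·Π!·Σ² = 2/15  (sign +1)
sum: t=0:+1/2 = 1/2
3j²(1 1 2; -1 0 1) = Δ·Π!·Σ² = 1/10  (sign -1)
combine: 4πI² = 45·2/15·1/10 = 3/5
take √, sign -1: I = -0.21850969

-0.218510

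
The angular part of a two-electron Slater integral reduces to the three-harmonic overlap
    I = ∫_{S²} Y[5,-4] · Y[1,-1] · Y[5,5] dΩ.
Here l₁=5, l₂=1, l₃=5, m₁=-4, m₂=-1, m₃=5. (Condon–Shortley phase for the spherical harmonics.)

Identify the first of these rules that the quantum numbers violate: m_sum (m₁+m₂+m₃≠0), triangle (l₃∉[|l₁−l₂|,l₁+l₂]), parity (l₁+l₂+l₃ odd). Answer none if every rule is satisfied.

parity

m₁+m₂+m₃ = -4 − 1 + 5 = 0  ✓
triangle: |5−1|=4 ≤ l₃=5 ≤ 5+1=6  ✓
parity: l₁+l₂+l₃ = 11 is odd  ✗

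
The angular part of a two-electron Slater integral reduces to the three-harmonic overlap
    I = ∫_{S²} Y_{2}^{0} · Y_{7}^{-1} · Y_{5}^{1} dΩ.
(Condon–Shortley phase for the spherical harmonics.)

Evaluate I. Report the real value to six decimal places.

Checks pass: Σm=0; 14 even; l₃=5∈[5,9].
(2·2+1)(2·7+1)(2·5+1) = 825
Δ: 4! 0! 10! / 15! → 1/15015
sum: t=2:+1/57600 = 1/57600
3j²(2 7 5; 0 0 0) = Δ·Π!·Σ² = 21/715  (sign -1)
sum: t=2:+1/69120 = 1/69120
3j²(2 7 5; 0 -1 1) = Δ·Π!·Σ² = 4/143  (sign +1)
combine: 4πI² = 825·21/715·4/143 = 1260/1859
take √, sign -1: I = -0.23224194

-0.232242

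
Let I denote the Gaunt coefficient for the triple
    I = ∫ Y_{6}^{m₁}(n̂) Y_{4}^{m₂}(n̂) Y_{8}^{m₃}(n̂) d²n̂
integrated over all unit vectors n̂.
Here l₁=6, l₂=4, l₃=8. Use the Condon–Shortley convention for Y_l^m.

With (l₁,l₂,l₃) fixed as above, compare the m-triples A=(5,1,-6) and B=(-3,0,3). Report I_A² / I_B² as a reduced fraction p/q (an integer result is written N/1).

Shared (l₁,l₂,l₃)=(6,4,8): N and (l;000)² cancel in I_A²/I_B².
A: Δ = 2!·10!·6!/19! = 1/23279256; Racah Σ t=0..1: t=0:+1/87091200 t=1:−1/174182400 = 1/174182400; ⇒ 3j(6 4 8; 5 1 -6)² = 55/7752, sgn +1
B: Δ = 2!·10!·6!/19! = 1/23279256; Racah Σ t=0..2: t=0:+1/34836480 t=1:−1/2903040 t=2:+1/2903040 = 1/34836480; ⇒ 3j(6 4 8; -3 0 3)² = 25/117572, sgn -1
I_A²/I_B² = (55/7752)/(25/117572) = 1001/30

1001/30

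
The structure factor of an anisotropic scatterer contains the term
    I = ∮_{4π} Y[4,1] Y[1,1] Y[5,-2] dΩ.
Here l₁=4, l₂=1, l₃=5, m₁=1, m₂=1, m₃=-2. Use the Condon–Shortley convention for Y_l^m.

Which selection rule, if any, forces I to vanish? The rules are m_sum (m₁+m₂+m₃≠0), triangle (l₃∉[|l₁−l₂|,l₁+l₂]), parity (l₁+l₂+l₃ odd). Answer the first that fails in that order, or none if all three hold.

azimuthal sum: 1 + 1 − 2 = 0  ✓
3 ≤ 5 ≤ 5 (triangle on l)  ✓
L = 4 + 1 + 5 = 10 (even)  ✓

none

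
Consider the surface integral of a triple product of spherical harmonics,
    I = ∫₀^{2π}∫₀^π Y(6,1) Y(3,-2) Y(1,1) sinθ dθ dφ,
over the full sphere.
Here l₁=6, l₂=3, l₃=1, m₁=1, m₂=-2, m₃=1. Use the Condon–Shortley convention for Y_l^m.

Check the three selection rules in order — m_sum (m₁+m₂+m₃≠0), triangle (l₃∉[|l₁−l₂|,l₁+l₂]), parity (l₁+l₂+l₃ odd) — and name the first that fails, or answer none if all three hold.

m₁+m₂+m₃ = 1 − 2 + 1 = 0  ✓
triangle: |6−3|=3 ≤ l₃=1 ≤ 6+3=9  ✗
parity: l₁+l₂+l₃ = 10 is even

triangle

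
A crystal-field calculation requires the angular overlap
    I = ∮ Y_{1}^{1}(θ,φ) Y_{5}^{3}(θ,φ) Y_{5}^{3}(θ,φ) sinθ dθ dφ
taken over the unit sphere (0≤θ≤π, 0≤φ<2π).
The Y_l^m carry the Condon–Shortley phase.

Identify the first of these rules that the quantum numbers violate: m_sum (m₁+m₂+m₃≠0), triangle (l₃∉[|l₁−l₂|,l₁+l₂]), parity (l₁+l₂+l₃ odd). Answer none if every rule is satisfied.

azimuthal sum: 1 + 3 + 3 = 7  ✗
4 ≤ 5 ≤ 6 (triangle on l)
L = 1 + 5 + 5 = 11 (odd)

m_sum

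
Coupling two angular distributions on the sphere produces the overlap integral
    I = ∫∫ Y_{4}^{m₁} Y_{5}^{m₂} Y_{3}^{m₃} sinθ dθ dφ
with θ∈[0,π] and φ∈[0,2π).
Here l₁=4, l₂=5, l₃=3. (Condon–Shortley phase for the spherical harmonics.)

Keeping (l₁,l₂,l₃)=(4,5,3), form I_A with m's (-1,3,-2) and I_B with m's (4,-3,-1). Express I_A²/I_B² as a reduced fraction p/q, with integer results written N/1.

5/112

Same 4,5,3: normalisation and zero-m 3j drop out of the ratio.
A: Δ: 6! 2! 4! / 13! → 1/180180; sum: t=4:+1/1152 t=5:−1/1440 = 1/5760; 3j²(4 5 3; -1 3 -2) = Δ·Π!·Σ² = 1/858  (sign -1)
B: Δ: 6! 2! 4! / 13! → 1/180180; sum: t=0:+1/5760 = 1/5760; 3j²(4 5 3; 4 -3 -1) = Δ·Π!·Σ² = 56/2145  (sign +1)
I_A²/I_B² = (1/858)/(56/2145) = 5/112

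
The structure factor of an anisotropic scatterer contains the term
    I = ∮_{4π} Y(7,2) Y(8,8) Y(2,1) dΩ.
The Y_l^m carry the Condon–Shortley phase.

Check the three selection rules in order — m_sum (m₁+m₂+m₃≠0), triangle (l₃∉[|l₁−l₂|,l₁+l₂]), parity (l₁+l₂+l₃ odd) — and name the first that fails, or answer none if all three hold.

azimuthal sum: 2 + 8 + 1 = 11  ✗
1 ≤ 2 ≤ 15 (triangle on l)
L = 7 + 8 + 2 = 17 (odd)

m_sum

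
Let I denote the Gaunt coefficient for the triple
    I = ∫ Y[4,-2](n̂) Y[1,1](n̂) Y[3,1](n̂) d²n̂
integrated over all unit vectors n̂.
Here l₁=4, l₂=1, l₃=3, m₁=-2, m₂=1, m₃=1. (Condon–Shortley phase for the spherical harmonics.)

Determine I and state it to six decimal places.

m-sum 0 ✓  L=8 even ✓  3≤3≤5 ✓
Π(2lᵢ+1) = 9×3×7 = 189
triangle coeff Δ(4,1,3) = 1/252
Σ_t [1,1]: t=1:−1/36 = -1/36
(3j)²=4/63 [(4 1 3; 0 0 0)], sign=+1
Σ_t [2,2]: t=2:+1/96 = 1/96
(3j)²=5/84 [(4 1 3; -2 1 1)], sign=+1
⇒ 4πI² = 5/7
I = (+1)√(5/7/(4π)) = 0.23841361

0.238414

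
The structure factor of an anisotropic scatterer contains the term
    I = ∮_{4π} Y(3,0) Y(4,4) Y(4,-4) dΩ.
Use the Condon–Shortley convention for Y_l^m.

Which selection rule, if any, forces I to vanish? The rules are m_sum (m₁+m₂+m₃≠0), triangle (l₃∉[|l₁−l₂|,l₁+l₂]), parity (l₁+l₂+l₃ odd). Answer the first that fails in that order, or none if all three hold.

parity

Σmᵢ = 0  ✓
l₃∈[|l₁−l₂|,l₁+l₂]=[1,7], have l₃=4  ✓
Σlᵢ = 11 ⇒ odd  ✗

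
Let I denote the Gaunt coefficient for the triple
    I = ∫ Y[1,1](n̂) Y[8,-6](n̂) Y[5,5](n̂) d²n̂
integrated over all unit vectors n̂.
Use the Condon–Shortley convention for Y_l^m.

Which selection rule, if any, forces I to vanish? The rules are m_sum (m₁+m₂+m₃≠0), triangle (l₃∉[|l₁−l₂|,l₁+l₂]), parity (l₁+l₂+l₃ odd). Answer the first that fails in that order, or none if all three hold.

Σmᵢ = 0  ✓
l₃∈[|l₁−l₂|,l₁+l₂]=[7,9], have l₃=5  ✗
Σlᵢ = 14 ⇒ even

triangle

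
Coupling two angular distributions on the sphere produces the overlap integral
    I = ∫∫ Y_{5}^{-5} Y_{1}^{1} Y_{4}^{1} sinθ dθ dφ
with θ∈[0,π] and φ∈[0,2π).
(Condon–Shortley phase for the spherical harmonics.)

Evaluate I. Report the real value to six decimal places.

Σmᵢ = -3 ≠ 0, so the φ-integral vanishes; I = 0

0.000000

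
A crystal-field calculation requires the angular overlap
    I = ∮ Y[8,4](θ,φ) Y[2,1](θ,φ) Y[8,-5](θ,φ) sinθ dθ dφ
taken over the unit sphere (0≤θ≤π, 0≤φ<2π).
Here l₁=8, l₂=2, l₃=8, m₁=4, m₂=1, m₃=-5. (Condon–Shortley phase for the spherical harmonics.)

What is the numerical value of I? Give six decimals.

-0.175924

Rules hold: Σm=0, L=18 even, 6≤8≤10.
N = 17·5·17 = 1445
Δ = 2!·14!·2!/19! = 1/348840
Racah Σ t=0..2: t=0:+1/116121600 t=1:−1/25401600 t=2:+1/116121600 = -1/45158400
⇒ 3j(8 2 8; 0 0 0)² = 24/1615, sgn -1
Racah Σ t=1..2: t=1:−1/479001600 t=2:+1/1916006400 = -1/638668800
⇒ 3j(8 2 8; 4 1 -5)² = 117/6460, sgn +1
4πI² = N·(3j₀)²·(3jₘ)² = 702/1805
I = -1·√(0.38892/4π) = -0.17592397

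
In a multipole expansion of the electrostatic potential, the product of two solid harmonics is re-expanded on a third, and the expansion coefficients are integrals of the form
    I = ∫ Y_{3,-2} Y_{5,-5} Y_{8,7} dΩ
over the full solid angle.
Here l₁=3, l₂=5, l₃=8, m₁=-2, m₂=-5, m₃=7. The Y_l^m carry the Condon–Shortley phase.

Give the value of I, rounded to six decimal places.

Checks pass: Σm=0; 16 even; l₃=8∈[2,8].
(2·3+1)(2·5+1)(2·8+1) = 1309
Δ: 0! 6! 10! / 17! → 1/136136
sum: t=0:+1/518400 = 1/518400
3j²(3 5 8; 0 0 0) = Δ·Π!·Σ² = 56/2431  (sign +1)
sum: t=0:+1/435456000 = 1/435456000
3j²(3 5 8; -2 -5 7) = Δ·Π!·Σ² = 3/136  (sign -1)
combine: 4πI² = 1309·56/2431·3/136 = 147/221
take √, sign -1: I = -0.23006873

-0.230069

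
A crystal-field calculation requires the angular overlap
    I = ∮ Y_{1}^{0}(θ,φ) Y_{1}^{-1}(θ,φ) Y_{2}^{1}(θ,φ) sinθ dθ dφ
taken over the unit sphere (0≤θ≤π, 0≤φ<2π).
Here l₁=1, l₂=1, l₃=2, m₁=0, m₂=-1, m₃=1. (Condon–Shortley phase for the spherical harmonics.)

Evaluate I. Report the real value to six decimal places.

-0.218510

m-sum 0 ✓  L=4 even ✓  0≤2≤2 ✓
Π(2lᵢ+1) = 3×3×5 = 45
triangle coeff Δ(1,1,2) = 1/30
Σ_t [0,0]: t=0:+1/1 = 1/1
(3j)²=2/15 [(1 1 2; 0 0 0)], sign=+1
Σ_t [0,0]: t=0:+1/2 = 1/2
(3j)²=1/10 [(1 1 2; 0 -1 1)], sign=-1
⇒ 4πI² = 3/5
I = (-1)√(3/5/(4π)) = -0.21850969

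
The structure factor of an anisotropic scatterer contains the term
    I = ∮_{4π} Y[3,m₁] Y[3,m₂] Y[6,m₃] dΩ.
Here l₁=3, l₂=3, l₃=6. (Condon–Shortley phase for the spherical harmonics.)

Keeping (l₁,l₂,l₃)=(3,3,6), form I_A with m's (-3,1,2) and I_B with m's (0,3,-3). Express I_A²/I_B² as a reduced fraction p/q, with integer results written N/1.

1/3

Shared (l₁,l₂,l₃)=(3,3,6): N and (l;000)² cancel in I_A²/I_B².
A: Δ = 0!·6!·6!/13! = 1/12012; Racah Σ t=0..0: t=0:+1/34560 = 1/34560; ⇒ 3j(3 3 6; -3 1 2)² = 1/429, sgn +1
B: Δ = 0!·6!·6!/13! = 1/12012; Racah Σ t=0..0: t=0:+1/25920 = 1/25920; ⇒ 3j(3 3 6; 0 3 -3)² = 1/143, sgn -1
I_A²/I_B² = (1/429)/(1/143) = 1/3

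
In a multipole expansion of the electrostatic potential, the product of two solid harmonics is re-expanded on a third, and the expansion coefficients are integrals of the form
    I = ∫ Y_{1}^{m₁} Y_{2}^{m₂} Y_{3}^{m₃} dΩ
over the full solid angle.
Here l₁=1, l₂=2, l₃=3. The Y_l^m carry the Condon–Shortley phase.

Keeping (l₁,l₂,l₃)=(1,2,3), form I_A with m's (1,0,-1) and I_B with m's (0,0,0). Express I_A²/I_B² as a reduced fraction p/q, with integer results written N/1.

2/3

Same 1,2,3: normalisation and zero-m 3j drop out of the ratio.
A: Δ: 0! 2! 4! / 7! → 1/105; sum: t=0:+1/8 = 1/8; 3j²(1 2 3; 1 0 -1) = Δ·Π!·Σ² = 2/35  (sign +1)
B: Δ: 0! 2! 4! / 7! → 1/105; sum: t=0:+1/4 = 1/4; 3j²(1 2 3; 0 0 0) = Δ·Π!·Σ² = 3/35  (sign -1)
I_A²/I_B² = (2/35)/(3/35) = 2/3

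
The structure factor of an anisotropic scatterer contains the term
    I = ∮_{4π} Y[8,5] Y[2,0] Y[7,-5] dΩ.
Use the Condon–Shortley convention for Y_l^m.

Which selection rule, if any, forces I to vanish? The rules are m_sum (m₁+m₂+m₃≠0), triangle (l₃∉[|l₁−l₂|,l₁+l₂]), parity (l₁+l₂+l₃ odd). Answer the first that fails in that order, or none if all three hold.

Σmᵢ = 0  ✓
l₃∈[|l₁−l₂|,l₁+l₂]=[6,10], have l₃=7  ✓
Σlᵢ = 17 ⇒ odd  ✗

parity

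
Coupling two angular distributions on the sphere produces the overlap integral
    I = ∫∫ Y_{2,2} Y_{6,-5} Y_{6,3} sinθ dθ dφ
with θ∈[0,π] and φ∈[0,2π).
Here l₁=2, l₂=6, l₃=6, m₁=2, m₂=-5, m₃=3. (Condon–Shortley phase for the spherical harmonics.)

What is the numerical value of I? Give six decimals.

Rules hold: Σm=0, L=14 even, 4≤6≤8.
N = 5·13·13 = 845
Δ = 2!·2!·10!/15! = 1/90090
Racah Σ t=0..2: t=0:+1/69120 t=1:−1/14400 t=2:+1/69120 = -7/172800
⇒ 3j(2 6 6; 0 0 0)² = 14/715, sgn -1
Racah Σ t=0..0: t=0:+1/1451520 = 1/1451520
⇒ 3j(2 6 6; 2 -5 3)² = 1/91, sgn -1
4πI² = N·(3j₀)²·(3jₘ)² = 2/11
I = +1·√(0.181818/4π) = 0.12028562

0.120286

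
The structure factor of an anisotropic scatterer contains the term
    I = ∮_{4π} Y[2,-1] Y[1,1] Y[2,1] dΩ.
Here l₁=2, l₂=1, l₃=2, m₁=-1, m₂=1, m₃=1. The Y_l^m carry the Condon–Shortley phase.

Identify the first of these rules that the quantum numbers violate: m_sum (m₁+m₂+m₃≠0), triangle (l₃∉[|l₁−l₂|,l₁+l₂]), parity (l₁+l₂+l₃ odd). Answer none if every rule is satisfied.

m_sum

m₁+m₂+m₃ = -1 + 1 + 1 = 1  ✗
triangle: |2−1|=1 ≤ l₃=2 ≤ 2+1=3
parity: l₁+l₂+l₃ = 5 is odd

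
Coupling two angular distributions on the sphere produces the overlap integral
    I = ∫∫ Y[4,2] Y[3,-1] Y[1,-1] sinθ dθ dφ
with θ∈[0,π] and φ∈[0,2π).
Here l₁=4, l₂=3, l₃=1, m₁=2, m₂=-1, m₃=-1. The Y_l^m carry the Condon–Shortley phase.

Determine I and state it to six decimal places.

Rules hold: Σm=0, L=8 even, 1≤1≤7.
N = 9·7·3 = 189
Δ = 6!·2!·0!/9! = 1/252
Racah Σ t=3..3: t=3:−1/36 = -1/36
⇒ 3j(4 3 1; 0 0 0)² = 4/63, sgn +1
Racah Σ t=2..2: t=2:+1/96 = 1/96
⇒ 3j(4 3 1; 2 -1 -1)² = 5/84, sgn +1
4πI² = N·(3j₀)²·(3jₘ)² = 5/7
I = +1·√(0.714286/4π) = 0.23841361

0.238414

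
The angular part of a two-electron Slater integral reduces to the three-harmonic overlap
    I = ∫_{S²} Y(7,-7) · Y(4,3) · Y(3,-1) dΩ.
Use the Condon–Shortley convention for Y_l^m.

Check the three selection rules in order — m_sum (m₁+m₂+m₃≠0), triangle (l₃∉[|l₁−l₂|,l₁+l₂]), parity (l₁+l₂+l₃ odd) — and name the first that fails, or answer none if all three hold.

m_sum

azimuthal sum: -7 + 3 − 1 = -5  ✗
3 ≤ 3 ≤ 11 (triangle on l)
L = 7 + 4 + 3 = 14 (even)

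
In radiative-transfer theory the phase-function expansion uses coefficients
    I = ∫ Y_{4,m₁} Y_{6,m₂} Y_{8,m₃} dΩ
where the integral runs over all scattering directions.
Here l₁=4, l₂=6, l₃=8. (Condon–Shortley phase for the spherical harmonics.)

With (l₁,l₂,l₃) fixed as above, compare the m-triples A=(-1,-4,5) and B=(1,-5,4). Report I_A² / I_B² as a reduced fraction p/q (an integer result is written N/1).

Shared (l₁,l₂,l₃)=(4,6,8): N and (l;000)² cancel in I_A²/I_B².
A: Δ = 2!·6!·10!/19! = 1/23279256; Racah Σ t=0..2: t=0:+1/19353600 t=1:−1/17418240 t=2:+1/261273600 = -1/522547200; ⇒ 3j(4 6 8; -1 -4 5)² = 5/162792, sgn +1
B: Δ = 2!·6!·10!/19! = 1/23279256; Racah Σ t=0..1: t=0:+1/26127360 t=1:−1/174182400 = 17/522547200; ⇒ 3j(4 6 8; 1 -5 4)² = 935/62244, sgn +1
I_A²/I_B² = (5/162792)/(935/62244) = 13/6358

13/6358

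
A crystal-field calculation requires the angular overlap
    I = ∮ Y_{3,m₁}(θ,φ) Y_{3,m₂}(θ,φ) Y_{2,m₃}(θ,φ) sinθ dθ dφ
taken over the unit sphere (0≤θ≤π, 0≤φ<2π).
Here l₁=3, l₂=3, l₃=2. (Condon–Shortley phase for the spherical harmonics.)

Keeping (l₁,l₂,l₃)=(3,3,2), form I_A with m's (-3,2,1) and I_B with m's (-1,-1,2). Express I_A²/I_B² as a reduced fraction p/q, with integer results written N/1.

25/24

l's match ⇒ only the (l;m) 3-j factors differ between A and B.
A: triangle coeff Δ(3,3,2) = 1/3780; Σ_t [4,4]: t=4:+1/48 = 1/48; (3j)²=5/84 [(3 3 2; -3 2 1)], sign=-1
B: triangle coeff Δ(3,3,2) = 1/3780; Σ_t [2,2]: t=2:+1/16 = 1/16; (3j)²=2/35 [(3 3 2; -1 -1 2)], sign=+1
I_A²/I_B² = (5/84)/(2/35) = 25/24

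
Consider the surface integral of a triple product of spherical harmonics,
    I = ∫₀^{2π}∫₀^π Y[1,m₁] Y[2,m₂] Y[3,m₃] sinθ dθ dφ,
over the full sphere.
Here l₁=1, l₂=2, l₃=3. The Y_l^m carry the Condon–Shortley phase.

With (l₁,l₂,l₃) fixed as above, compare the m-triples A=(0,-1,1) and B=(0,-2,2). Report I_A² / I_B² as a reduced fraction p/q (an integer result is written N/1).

Same 1,2,3: normalisation and zero-m 3j drop out of the ratio.
A: Δ: 0! 2! 4! / 7! → 1/105; sum: t=0:+1/6 = 1/6; 3j²(1 2 3; 0 -1 1) = Δ·Π!·Σ² = 8/105  (sign +1)
B: Δ: 0! 2! 4! / 7! → 1/105; sum: t=0:+1/24 = 1/24; 3j²(1 2 3; 0 -2 2) = Δ·Π!·Σ² = 1/21  (sign -1)
I_A²/I_B² = (8/105)/(1/21) = 8/5

8/5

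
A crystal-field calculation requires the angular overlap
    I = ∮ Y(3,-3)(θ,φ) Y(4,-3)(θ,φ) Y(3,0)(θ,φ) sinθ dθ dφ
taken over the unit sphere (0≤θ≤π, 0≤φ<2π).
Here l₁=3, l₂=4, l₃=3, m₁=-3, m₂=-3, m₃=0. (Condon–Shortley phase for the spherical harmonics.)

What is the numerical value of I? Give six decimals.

0.000000

-3 − 3 + 0 = -6 ≠ 0: azimuthal integral kills it; I = 0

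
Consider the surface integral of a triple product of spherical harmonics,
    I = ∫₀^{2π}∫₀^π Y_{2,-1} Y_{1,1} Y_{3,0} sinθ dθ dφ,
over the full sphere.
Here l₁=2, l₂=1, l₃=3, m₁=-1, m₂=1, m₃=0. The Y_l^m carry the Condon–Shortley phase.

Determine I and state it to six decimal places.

0.143048

Rules hold: Σm=0, L=6 even, 1≤3≤3.
N = 5·3·7 = 105
Δ = 0!·4!·2!/7! = 1/105
Racah Σ t=0..0: t=0:+1/4 = 1/4
⇒ 3j(2 1 3; 0 0 0)² = 3/35, sgn -1
Racah Σ t=0..0: t=0:+1/12 = 1/12
⇒ 3j(2 1 3; -1 1 0)² = 1/35, sgn -1
4πI² = N·(3j₀)²·(3jₘ)² = 9/35
I = +1·√(0.257143/4π) = 0.14304817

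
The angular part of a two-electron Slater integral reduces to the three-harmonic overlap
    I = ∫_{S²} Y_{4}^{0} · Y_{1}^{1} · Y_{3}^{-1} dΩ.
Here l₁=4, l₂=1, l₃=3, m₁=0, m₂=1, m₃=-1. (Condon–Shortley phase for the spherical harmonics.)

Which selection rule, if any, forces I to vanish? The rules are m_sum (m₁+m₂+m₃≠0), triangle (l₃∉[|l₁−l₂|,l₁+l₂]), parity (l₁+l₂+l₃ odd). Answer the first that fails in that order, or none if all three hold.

m₁+m₂+m₃ = 0 + 1 − 1 = 0  ✓
triangle: |4−1|=3 ≤ l₃=3 ≤ 4+1=5  ✓
parity: l₁+l₂+l₃ = 8 is even  ✓

none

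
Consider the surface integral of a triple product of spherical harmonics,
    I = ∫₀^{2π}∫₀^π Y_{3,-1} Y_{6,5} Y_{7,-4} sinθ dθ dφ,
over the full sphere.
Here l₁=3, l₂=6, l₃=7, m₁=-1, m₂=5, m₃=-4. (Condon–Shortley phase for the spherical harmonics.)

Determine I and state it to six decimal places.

-0.173403

Checks pass: Σm=0; 16 even; l₃=7∈[3,9].
(2·3+1)(2·6+1)(2·7+1) = 1365
Δ: 2! 4! 10! / 17! → 1/2042040
sum: t=0:+1/207360 t=1:−1/57600 t=2:+1/207360 = -1/129600
3j²(3 6 7; 0 0 0) = Δ·Π!·Σ² = 168/12155  (sign +1)
sum: t=1:−1/21772800 t=2:+1/2903040 = 13/43545600
3j²(3 6 7; -1 5 -4) = Δ·Π!·Σ² = 143/7140  (sign -1)
combine: 4πI² = 1365·168/12155·143/7140 = 546/1445
take √, sign -1: I = -0.17340334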